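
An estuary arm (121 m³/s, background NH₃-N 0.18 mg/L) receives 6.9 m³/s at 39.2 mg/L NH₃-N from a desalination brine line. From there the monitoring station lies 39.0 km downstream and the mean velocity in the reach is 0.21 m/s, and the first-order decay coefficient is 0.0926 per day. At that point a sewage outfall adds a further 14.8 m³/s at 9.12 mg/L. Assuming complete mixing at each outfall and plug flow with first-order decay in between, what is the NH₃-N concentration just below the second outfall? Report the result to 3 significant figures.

2.62 mg/L

Conservation of mass: C = (121.0·0.1800 + 6.900·39.20) / 127.9 = 292.3/127.9 = 2.285 mg/L; combined flow 127.9 m³/s.
Travel time t = 39.0·1000 / 0.21 = 185700 s = 51.59 h.
Applying C = C₀e^(−kt): 2.285 × 0.8195 = 1.873 mg/L.
Second outfall: C = (127.9·1.873 + 14.80·9.120)/142.7 = 2.624 mg/L.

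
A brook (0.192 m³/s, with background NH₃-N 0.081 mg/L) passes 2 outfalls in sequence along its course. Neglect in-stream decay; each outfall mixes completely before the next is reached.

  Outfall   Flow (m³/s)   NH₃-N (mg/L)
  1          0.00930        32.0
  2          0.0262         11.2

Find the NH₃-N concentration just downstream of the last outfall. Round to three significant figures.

2.67 mg/L

Below outfall 1: Q → 0.2013 m³/s, C = (0.1920·0.08100 + 0.009300·32.00)/0.2013 = 1.556 mg/L.
Below outfall 2: Q → 0.2275 m³/s, C = (0.2013·1.556 + 0.02620·11.20)/0.2275 = 2.666 mg/L.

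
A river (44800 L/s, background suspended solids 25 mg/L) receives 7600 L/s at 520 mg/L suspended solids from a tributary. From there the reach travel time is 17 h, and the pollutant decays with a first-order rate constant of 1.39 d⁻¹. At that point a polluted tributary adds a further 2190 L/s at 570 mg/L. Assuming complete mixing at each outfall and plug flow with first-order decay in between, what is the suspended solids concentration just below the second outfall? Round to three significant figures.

Flow-weighted average: C = (44800·25.00 + 7600·520.0) / 52400 = 5072000/52400 = 96.79 mg/L; combined flow 52400 L/s.
After decay, C = 96.79 × e^(−kt) = 96.79 × 0.3736 = 36.16 mg/L.
At the second outfall, C = (52400·36.16 + 2190·570.0) / (52400 + 2190) = 57.58 mg/L.

57.6 mg/L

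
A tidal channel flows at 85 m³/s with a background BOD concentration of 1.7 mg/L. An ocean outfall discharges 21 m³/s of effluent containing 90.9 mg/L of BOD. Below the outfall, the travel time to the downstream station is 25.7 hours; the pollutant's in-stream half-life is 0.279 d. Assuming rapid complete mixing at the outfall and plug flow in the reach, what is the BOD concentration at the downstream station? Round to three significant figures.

1.35 mg/L

Mass balance: C = (85.00·1.700 + 21.00·90.90) / 106.0 = 2053/106.0 = 19.37 mg/L.
Half-life 0.279 d → k = ln 2 / 0.279 = 2.484 d⁻¹.
Applying C = C₀e^(−kt): 19.37 × 0.06992 = 1.355 mg/L.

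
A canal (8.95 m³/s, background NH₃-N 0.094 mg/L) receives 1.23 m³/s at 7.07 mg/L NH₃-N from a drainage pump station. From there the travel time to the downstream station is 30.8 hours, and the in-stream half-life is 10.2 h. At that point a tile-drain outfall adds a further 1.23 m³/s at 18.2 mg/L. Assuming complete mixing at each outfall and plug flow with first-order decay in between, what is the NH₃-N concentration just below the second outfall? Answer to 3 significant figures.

2.07 mg/L

Mass balance: C = (8.950·0.09400 + 1.230·7.070) / 10.18 = 9.537/10.18 = 0.9369 mg/L; combined flow 10.18 m³/s.
Half-life 10.2 h → k = ln 2 / 10.2 = 0.06796 h⁻¹ = 1.631 d⁻¹.
First-order decay: C = 0.9369·exp(−k·t) = 0.9369·0.1233 = 0.1155 mg/L.
Second outfall: C = (10.18·0.1155 + 1.230·18.20)/11.41 = 2.065 mg/L.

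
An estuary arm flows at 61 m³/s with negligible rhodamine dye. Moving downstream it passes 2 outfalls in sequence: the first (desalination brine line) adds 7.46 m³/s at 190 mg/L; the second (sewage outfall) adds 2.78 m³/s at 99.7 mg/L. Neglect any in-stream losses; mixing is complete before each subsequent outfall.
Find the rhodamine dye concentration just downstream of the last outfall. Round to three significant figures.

Outfall 1: combined Q = 68.46 m³/s; C = (61.00·0 + 7.460·190.0)/68.46 = 20.70 mg/L.
Outfall 2: combined Q = 71.24 m³/s; C = (68.46·20.70 + 2.780·99.70)/71.24 = 23.79 mg/L.

23.8 mg/L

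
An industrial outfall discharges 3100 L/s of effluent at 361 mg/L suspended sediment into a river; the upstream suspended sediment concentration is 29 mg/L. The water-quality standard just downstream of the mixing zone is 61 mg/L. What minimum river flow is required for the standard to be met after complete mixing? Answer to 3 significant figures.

29100 L/s

Set C_mix = 61: (Q·29.00 + 3100·361.0) / (Q + 3100) = 61
→ Q = 3100·(361.0 − 61)/(61 − 29.00) = 29060 L/s.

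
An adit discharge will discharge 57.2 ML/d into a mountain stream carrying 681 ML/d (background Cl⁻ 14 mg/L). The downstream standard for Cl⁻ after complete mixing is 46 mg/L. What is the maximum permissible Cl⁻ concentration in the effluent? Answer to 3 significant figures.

At the limit, (Qr·Cr + Qe·Cₑ)/(Qr + Qe) = 46:
Cₑ = (738.2·46 − 681.0·14.00) / 57.20 = 427.0 mg/L.

427 mg/L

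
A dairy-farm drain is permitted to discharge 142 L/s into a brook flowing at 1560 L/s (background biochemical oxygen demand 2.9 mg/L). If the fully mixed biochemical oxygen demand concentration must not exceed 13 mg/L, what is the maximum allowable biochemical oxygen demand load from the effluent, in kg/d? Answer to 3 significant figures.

1520 kg/d

Mass balance at the limit: 1560·2.900 + 142.0·Cₑ = 1702·13 → Cₑ = 124.0 mg/L.
142.0 L/s = 0.1420 m³/s. Load = 0.1420 m³/s × 124.0 g/m³ × 86 400 s/d = 1521 kg/d.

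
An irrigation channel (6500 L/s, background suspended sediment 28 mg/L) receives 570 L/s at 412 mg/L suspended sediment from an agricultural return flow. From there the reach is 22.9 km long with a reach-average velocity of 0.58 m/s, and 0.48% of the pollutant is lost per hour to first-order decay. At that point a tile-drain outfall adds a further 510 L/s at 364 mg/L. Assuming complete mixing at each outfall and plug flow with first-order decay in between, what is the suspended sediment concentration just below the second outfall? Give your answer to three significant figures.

Conservation of mass: C = (6500·28.00 + 570.0·412.0) / 7070 = 416800/7070 = 58.96 mg/L; combined flow 7070 L/s.
Travel time t = 22.9·1000 / 0.58 = 39480 s = 10.97 h.
0.48%/h lost → k = −ln(1 − 0.0048) = 0.004812 h⁻¹.
First-order decay: C = 58.96·exp(−k·t) = 58.96·0.9486 = 55.93 mg/L.
At the second outfall, C = (7070·55.93 + 510.0·364.0) / (7070 + 510.0) = 76.66 mg/L.

76.7 mg/L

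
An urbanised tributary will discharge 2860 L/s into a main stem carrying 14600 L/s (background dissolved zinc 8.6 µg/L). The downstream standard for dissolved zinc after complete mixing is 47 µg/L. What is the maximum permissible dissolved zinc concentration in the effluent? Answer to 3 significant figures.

At the limit, (Qr·Cr + Qe·Cₑ)/(Qr + Qe) = 47:
Cₑ = (17460·47 − 14600·8.600) / 2860 = 243.0 µg/L.

243 µg/L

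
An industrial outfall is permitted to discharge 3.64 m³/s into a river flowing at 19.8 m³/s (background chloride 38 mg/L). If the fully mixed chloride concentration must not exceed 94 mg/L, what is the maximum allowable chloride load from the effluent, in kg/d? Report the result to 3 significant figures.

125000 kg/d

Mass balance at the limit: 19.80·38.00 + 3.640·Cₑ = 23.44·94 → Cₑ = 398.6 mg/L.
Load = 3.640 m³/s × 398.6 g/m³ × 86 400 s/d = 125400 kg/d.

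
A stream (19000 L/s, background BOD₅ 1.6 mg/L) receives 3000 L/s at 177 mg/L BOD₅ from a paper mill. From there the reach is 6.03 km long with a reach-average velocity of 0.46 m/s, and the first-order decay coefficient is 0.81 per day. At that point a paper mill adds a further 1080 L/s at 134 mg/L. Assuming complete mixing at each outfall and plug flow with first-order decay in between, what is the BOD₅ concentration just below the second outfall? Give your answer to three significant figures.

Mass balance: C = (19000·1.600 + 3000·177.0) / 22000 = 561400/22000 = 25.52 mg/L; combined flow 22000 L/s.
Travel time t = 6.03·1000 / 0.46 = 13110 s = 3.641 h.
Applying C = C₀e^(−kt): 25.52 × 0.8844 = 22.57 mg/L.
At the second outfall, C = (22000·22.57 + 1080·134.0) / (22000 + 1080) = 27.78 mg/L.

27.8 mg/L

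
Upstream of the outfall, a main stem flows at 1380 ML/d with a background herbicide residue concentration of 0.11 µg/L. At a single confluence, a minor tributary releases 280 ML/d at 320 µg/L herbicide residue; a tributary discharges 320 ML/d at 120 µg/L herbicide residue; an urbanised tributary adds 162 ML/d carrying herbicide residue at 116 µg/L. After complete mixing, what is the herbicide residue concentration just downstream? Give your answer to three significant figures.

Mass balance: C = (1380·0.1100 + 280.0·320.0 + 320.0·120.0 + 162.0·116.0) / 2142 = 146900/2142 = 68.60 µg/L.

68.6 µg/L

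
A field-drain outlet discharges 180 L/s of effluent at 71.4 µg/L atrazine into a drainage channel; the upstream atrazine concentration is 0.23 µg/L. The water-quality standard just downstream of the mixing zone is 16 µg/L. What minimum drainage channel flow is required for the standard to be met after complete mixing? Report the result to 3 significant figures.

632 L/s

Set C_mix = 16: (Q·0.2300 + 180.0·71.40) / (Q + 180.0) = 16
→ Q = 180.0·(71.40 − 16)/(16 − 0.2300) = 632.3 L/s.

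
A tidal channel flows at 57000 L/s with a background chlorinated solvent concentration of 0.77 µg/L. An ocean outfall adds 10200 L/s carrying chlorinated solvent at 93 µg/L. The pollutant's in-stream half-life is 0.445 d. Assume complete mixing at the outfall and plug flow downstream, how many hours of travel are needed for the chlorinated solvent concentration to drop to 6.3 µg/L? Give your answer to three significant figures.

Mixed concentration C = ΣQC/ΣQ = (57000·0.7700 + 10200·93.00) / 67200 = 992500/67200 = 14.77 µg/L.
Half-life 0.445 d → k = ln 2 / 0.445 = 1.558 d⁻¹.
14.77·exp(−k·t) = 6.3 → t = ln(14.77/6.3)/k = 47260 s = 13.13 h.

13.1 h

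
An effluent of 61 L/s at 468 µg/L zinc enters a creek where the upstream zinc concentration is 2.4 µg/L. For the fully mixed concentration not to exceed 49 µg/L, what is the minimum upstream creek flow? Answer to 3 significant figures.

Set C_mix = 49: (Q·2.400 + 61.00·468.0) / (Q + 61.00) = 49
→ Q = 61.00·(468.0 − 49)/(49 − 2.400) = 548.5 L/s.

548 L/s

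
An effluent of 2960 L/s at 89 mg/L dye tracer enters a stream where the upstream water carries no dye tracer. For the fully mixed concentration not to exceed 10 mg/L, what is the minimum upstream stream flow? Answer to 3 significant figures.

23400 L/s

Set C_mix = 10: (Q·0 + 2960·89.00) / (Q + 2960) = 10
→ Q = 2960·(89.00 − 10)/(10 − 0) = 23380 L/s.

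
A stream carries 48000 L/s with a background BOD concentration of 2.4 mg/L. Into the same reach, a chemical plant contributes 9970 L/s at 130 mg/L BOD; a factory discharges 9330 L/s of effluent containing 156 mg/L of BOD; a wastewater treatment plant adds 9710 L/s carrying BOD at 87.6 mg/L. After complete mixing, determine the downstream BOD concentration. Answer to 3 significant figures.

48.3 mg/L

Conservation of mass: C = (48000·2.400 + 9970·130.0 + 9330·156.0 + 9710·87.60) / 77010 = 3717000/77010 = 48.27 mg/L.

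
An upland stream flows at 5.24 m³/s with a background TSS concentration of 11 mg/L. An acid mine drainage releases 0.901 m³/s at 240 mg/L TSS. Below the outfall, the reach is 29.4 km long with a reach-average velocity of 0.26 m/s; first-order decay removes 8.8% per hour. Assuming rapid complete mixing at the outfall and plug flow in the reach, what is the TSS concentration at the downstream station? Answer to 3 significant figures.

2.47 mg/L

Mass balance: C = (5.240·11.00 + 0.9010·240.0) / 6.141 = 273.9/6.141 = 44.60 mg/L.
Travel time t = 29.4·1000 / 0.26 = 113100 s = 31.41 h.
8.8%/h lost → k = −ln(1 − 0.088) = 0.09212 h⁻¹.
Applying C = C₀e^(−kt): 44.60 × 0.05539 = 2.470 mg/L.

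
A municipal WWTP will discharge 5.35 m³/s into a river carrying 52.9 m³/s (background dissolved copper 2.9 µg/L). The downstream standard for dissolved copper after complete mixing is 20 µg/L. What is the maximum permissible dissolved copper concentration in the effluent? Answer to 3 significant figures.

189 µg/L

At the limit, (Qr·Cr + Qe·Cₑ)/(Qr + Qe) = 20:
Cₑ = (58.25·20 − 52.90·2.900) / 5.350 = 189.1 µg/L.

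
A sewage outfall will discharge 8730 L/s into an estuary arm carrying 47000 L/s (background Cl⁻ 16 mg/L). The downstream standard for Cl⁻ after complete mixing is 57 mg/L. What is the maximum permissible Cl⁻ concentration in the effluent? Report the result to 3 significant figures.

278 mg/L

At the limit, (Qr·Cr + Qe·Cₑ)/(Qr + Qe) = 57:
Cₑ = (55730·57 − 47000·16.00) / 8730 = 277.7 mg/L.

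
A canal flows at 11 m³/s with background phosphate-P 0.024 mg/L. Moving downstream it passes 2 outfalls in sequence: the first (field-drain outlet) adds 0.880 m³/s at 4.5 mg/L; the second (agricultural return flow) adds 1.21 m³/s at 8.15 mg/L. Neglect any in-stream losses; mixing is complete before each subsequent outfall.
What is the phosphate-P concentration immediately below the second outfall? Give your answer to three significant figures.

Below outfall 1: Q → 11.88 m³/s, C = (11.00·0.02400 + 0.8800·4.500)/11.88 = 0.3556 mg/L.
Below outfall 2: Q → 13.09 m³/s, C = (11.88·0.3556 + 1.210·8.150)/13.09 = 1.076 mg/L.

1.08 mg/L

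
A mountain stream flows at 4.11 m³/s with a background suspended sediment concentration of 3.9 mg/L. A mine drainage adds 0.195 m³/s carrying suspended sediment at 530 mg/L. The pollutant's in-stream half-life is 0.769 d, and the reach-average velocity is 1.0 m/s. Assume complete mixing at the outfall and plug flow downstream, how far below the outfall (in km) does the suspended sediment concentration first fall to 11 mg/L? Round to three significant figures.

88.6 km

Mass balance: C = (4.110·3.900 + 0.1950·530.0) / 4.305 = 119.4/4.305 = 27.73 mg/L.
Half-life 0.769 d → k = ln 2 / 0.769 = 0.9014 d⁻¹.
Set 27.73·exp(−k·t) = 11 → t = ln(27.73/11)/k = 88630 s = 24.62 h.
Distance = v·t = 1.0·88630 = 88630 m = 88.63 km.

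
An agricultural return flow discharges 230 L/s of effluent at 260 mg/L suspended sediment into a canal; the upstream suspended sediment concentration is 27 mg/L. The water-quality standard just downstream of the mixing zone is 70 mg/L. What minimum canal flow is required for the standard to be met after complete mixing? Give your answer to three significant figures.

Set C_mix = 70: (Q·27.00 + 230.0·260.0) / (Q + 230.0) = 70
→ Q = 230.0·(260.0 − 70)/(70 − 27.00) = 1016 L/s.

1020 L/s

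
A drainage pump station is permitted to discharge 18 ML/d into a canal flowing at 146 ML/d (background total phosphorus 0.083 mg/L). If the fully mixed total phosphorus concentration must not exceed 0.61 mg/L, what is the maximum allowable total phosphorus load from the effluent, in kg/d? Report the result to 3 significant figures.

Mass balance at the limit: 146.0·0.08300 + 18.00·Cₑ = 164.0·0.61 → Cₑ = 4.885 mg/L.
18.00 ML/d = 0.2083 m³/s. Load = 0.2083 m³/s × 4.885 g/m³ × 86 400 s/d = 87.92 kg/d.

87.9 kg/d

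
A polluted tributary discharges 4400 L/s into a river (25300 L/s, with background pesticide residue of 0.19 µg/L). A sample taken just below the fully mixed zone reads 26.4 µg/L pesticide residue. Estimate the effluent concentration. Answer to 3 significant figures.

177 µg/L

Mass balance: 25300·0.1900 + 4400·Cₑ = 29700·26.40
→ Cₑ = (29700·26.40 − 25300·0.1900) / 4400 = 177.1 µg/L.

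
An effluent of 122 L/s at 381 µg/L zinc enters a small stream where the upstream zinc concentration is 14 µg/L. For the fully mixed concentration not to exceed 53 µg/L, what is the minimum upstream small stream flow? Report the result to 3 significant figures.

1030 L/s

Set C_mix = 53: (Q·14.00 + 122.0·381.0) / (Q + 122.0) = 53
→ Q = 122.0·(381.0 − 53)/(53 − 14.00) = 1026 L/s.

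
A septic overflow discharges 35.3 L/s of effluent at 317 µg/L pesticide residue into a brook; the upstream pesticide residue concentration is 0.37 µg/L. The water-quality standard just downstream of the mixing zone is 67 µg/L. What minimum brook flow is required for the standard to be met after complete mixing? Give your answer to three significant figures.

132 L/s

Set C_mix = 67: (Q·0.3700 + 35.30·317.0) / (Q + 35.30) = 67
→ Q = 35.30·(317.0 − 67)/(67 − 0.3700) = 132.4 L/s.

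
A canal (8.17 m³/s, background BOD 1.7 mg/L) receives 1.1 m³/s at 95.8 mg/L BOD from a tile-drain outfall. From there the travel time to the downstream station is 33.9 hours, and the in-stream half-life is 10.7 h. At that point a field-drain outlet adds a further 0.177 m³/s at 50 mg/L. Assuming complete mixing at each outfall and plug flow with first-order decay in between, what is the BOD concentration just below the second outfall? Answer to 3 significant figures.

After mixing, C = (8.170·1.700 + 1.100·95.80) / 9.270 = 119.3/9.270 = 12.87 mg/L; combined flow 9.270 m³/s.
Half-life 10.7 h → k = ln 2 / 10.7 = 0.06478 h⁻¹ = 1.555 d⁻¹.
After decay, C = 12.87 × e^(−kt) = 12.87 × 0.1112 = 1.431 mg/L.
At the second outfall, C = (9.270·1.431 + 0.1770·50.00) / (9.270 + 0.1770) = 2.341 mg/L.

2.34 mg/L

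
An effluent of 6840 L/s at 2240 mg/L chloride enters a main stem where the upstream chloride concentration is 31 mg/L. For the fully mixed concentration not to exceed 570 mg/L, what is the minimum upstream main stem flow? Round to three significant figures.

Set C_mix = 570: (Q·31.00 + 6840·2240) / (Q + 6840) = 570
→ Q = 6840·(2240 − 570)/(570 − 31.00) = 21190 L/s.

21200 L/s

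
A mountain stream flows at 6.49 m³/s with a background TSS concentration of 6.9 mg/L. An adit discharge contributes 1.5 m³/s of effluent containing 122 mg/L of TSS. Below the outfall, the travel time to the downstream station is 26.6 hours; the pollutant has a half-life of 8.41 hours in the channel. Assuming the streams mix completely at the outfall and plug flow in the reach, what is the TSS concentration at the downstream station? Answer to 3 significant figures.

Mass balance: C = (6.490·6.900 + 1.500·122.0) / 7.990 = 227.8/7.990 = 28.51 mg/L.
Half-life 8.41 h → k = ln 2 / 8.41 = 0.08242 h⁻¹ = 1.978 d⁻¹.
First-order decay: C = 28.51·exp(−k·t) = 28.51·0.1117 = 3.183 mg/L.

3.18 mg/L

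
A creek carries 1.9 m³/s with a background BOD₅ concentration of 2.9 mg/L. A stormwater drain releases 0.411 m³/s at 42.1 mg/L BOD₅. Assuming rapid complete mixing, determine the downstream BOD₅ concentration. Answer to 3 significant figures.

Flow-weighted average: C = (1.900·2.900 + 0.4110·42.10) / 2.311 = 22.81/2.311 = 9.872 mg/L.

9.87 mg/L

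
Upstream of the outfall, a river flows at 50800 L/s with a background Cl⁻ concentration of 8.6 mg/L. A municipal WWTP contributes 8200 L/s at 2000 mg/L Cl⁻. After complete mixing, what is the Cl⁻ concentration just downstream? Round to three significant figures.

Conservation of mass: C = (50800·8.600 + 8200·2000) / 59000 = 16840000/59000 = 285.4 mg/L.

285 mg/L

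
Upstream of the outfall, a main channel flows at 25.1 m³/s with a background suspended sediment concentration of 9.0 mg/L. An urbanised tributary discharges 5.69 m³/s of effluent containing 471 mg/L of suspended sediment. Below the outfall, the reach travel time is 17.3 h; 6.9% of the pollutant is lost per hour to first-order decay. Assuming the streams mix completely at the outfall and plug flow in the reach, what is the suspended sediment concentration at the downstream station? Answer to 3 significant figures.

Conservation of mass: C = (25.10·9.000 + 5.690·471.0) / 30.79 = 2906/30.79 = 94.38 mg/L.
6.9%/h lost → k = −ln(1 − 0.069) = 0.07150 h⁻¹.
After decay, C = 94.38 × e^(−kt) = 94.38 × 0.2903 = 27.40 mg/L.

27.4 mg/L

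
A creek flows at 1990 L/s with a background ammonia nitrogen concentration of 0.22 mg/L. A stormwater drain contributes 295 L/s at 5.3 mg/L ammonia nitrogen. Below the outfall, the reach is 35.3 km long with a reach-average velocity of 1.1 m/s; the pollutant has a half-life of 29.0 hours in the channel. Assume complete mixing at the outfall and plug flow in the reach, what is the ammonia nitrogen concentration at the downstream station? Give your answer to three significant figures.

0.708 mg/L

Flow-weighted average: C = (1990·0.2200 + 295.0·5.300) / 2285 = 2001/2285 = 0.8758 mg/L.
Travel time t = 35.3·1000 / 1.1 = 32090 s = 8.914 h.
Half-life 29.0 h → k = ln 2 / 29.0 = 0.02390 h⁻¹ = 0.5736 d⁻¹.
Applying C = C₀e^(−kt): 0.8758 × 0.8081 = 0.7078 mg/L.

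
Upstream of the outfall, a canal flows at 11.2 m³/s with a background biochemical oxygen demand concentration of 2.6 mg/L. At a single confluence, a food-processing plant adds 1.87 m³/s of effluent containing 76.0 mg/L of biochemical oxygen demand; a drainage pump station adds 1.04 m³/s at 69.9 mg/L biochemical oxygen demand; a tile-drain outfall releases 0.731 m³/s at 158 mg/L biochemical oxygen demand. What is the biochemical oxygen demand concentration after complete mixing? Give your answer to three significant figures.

Mixed concentration C = ΣQC/ΣQ = (11.20·2.600 + 1.870·76.00 + 1.040·69.90 + 0.7310·158.0) / 14.84 = 359.4/14.84 = 24.22 mg/L.

24.2 mg/L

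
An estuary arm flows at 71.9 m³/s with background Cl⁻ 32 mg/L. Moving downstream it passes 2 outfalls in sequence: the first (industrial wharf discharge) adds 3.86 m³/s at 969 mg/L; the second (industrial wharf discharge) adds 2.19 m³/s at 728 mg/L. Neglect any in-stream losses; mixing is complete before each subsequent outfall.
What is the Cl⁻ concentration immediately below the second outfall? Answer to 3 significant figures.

Outfall 1: combined Q = 75.76 m³/s; C = (71.90·32.00 + 3.860·969.0)/75.76 = 79.74 mg/L.
Outfall 2: combined Q = 77.95 m³/s; C = (75.76·79.74 + 2.190·728.0)/77.95 = 97.95 mg/L.

98.0 mg/L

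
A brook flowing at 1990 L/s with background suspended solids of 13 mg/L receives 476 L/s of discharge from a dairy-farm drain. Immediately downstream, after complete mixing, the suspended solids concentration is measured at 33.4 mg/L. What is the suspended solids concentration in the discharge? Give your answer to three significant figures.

Mass balance: 1990·13.00 + 476.0·Cₑ = 2466·33.40
→ Cₑ = (2466·33.40 − 1990·13.00) / 476.0 = 118.7 mg/L.

119 mg/L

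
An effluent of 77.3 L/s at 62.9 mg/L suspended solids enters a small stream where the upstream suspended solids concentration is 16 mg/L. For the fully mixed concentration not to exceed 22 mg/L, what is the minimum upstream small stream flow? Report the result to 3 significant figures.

Set C_mix = 22: (Q·16.00 + 77.30·62.90) / (Q + 77.30) = 22
→ Q = 77.30·(62.90 − 22)/(22 − 16.00) = 526.9 L/s.

527 L/s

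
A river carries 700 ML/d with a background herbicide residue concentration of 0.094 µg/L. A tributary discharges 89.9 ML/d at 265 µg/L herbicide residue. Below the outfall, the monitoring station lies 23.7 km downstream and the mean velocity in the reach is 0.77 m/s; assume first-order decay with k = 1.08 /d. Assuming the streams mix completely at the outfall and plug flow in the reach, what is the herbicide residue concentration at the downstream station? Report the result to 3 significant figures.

Mixed concentration C = ΣQC/ΣQ = (700.0·0.09400 + 89.90·265.0) / 789.9 = 23890/789.9 = 30.24 µg/L.
Travel time t = 23.7·1000 / 0.77 = 30780 s = 8.550 h.
Applying C = C₀e^(−kt): 30.24 × 0.6806 = 20.58 µg/L.

20.6 µg/L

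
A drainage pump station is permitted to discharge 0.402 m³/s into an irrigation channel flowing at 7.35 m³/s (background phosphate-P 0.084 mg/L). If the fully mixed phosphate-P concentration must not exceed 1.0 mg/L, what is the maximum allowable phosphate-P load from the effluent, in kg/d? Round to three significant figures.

616 kg/d

Mass balance at the limit: 7.350·0.08400 + 0.4020·Cₑ = 7.752·1.0 → Cₑ = 17.75 mg/L.
Load = 0.4020 m³/s × 17.75 g/m³ × 86 400 s/d = 616.4 kg/d.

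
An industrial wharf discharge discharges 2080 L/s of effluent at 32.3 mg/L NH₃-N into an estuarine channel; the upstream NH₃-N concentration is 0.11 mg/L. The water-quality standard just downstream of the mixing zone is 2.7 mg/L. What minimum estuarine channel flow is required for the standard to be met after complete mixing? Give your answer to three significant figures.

23800 L/s

Set C_mix = 2.7: (Q·0.1100 + 2080·32.30) / (Q + 2080) = 2.7
→ Q = 2080·(32.30 − 2.7)/(2.7 − 0.1100) = 23770 L/s.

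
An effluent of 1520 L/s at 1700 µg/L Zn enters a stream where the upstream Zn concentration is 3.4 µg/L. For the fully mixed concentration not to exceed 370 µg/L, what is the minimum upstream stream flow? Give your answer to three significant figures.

5510 L/s

Set C_mix = 370: (Q·3.400 + 1520·1700) / (Q + 1520) = 370
→ Q = 1520·(1700 − 370)/(370 − 3.400) = 5514 L/s.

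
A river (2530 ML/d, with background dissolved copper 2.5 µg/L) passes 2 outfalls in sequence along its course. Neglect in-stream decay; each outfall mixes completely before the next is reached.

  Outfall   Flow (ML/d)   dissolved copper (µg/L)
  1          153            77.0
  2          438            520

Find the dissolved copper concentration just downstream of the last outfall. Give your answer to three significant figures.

After outfall 1: Q = 2530 + 153.0 = 2683 ML/d; C = (2530·2.500 + 153.0·77.00)/2683 = 6.748 µg/L.
After outfall 2: Q = 2683 + 438.0 = 3121 ML/d; C = (2683·6.748 + 438.0·520.0)/3121 = 78.78 µg/L.

78.8 µg/L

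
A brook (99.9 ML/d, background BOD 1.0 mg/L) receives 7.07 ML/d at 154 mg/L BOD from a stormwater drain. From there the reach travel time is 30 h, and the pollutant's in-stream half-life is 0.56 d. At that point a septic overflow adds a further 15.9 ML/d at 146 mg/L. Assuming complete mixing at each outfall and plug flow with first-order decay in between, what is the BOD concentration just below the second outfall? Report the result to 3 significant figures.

After mixing, C = (99.90·1.000 + 7.070·154.0) / 107.0 = 1189/107.0 = 11.11 mg/L; combined flow 107.0 ML/d.
Half-life 0.56 d → k = ln 2 / 0.56 = 1.238 d⁻¹.
After decay, C = 11.11 × e^(−kt) = 11.11 × 0.2128 = 2.365 mg/L.
At the second outfall, C = (107.0·2.365 + 15.90·146.0) / (107.0 + 15.90) = 20.95 mg/L.

21.0 mg/L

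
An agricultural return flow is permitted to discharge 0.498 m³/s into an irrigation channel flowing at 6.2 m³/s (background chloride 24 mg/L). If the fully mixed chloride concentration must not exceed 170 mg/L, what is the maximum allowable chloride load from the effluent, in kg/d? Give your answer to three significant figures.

Mass balance at the limit: 6.200·24.00 + 0.4980·Cₑ = 6.698·170 → Cₑ = 1988 mg/L.
Load = 0.4980 m³/s × 1988 g/m³ × 86 400 s/d = 85520 kg/d.

85500 kg/d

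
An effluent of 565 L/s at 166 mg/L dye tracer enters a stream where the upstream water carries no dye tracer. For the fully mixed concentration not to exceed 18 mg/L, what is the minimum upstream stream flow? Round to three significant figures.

4650 L/s

Set C_mix = 18: (Q·0 + 565.0·166.0) / (Q + 565.0) = 18
→ Q = 565.0·(166.0 − 18)/(18 − 0) = 4646 L/s.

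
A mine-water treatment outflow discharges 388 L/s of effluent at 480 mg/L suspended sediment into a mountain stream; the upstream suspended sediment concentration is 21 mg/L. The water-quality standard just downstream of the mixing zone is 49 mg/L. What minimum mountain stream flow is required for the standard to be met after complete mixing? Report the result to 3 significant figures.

Set C_mix = 49: (Q·21.00 + 388.0·480.0) / (Q + 388.0) = 49
→ Q = 388.0·(480.0 − 49)/(49 − 21.00) = 5972 L/s.

5970 L/s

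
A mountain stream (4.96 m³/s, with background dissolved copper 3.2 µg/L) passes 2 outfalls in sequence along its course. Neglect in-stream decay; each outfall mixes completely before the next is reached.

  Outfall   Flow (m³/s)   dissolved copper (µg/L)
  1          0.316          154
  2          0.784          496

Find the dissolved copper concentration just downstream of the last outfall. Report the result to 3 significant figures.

Below outfall 1: Q → 5.276 m³/s, C = (4.960·3.200 + 0.3160·154.0)/5.276 = 12.23 µg/L.
Below outfall 2: Q → 6.060 m³/s, C = (5.276·12.23 + 0.7840·496.0)/6.060 = 74.82 µg/L.

74.8 µg/L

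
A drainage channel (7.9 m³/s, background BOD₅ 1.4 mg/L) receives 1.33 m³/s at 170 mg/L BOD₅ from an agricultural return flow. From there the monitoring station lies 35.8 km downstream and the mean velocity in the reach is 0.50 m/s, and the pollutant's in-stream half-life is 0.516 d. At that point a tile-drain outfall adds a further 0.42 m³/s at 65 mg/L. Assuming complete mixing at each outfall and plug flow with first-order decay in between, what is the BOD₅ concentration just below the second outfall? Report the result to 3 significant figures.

10.9 mg/L

Mass balance: C = (7.900·1.400 + 1.330·170.0) / 9.230 = 237.2/9.230 = 25.69 mg/L; combined flow 9.230 m³/s.
Travel time t = 35.8·1000 / 0.50 = 71600 s = 19.89 h.
Half-life 0.516 d → k = ln 2 / 0.516 = 1.343 d⁻¹.
After decay, C = 25.69 × e^(−kt) = 25.69 × 0.3285 = 8.441 mg/L.
At the second outfall, C = (9.230·8.441 + 0.4200·65.00) / (9.230 + 0.4200) = 10.90 mg/L.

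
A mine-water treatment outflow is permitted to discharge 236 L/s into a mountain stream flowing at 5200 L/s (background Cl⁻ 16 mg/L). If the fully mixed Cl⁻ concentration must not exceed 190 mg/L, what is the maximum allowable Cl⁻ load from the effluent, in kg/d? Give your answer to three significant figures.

82000 kg/d

Mass balance at the limit: 5200·16.00 + 236.0·Cₑ = 5436·190 → Cₑ = 4024 mg/L.
236.0 L/s = 0.2360 m³/s. Load = 0.2360 m³/s × 4024 g/m³ × 86 400 s/d = 82050 kg/d.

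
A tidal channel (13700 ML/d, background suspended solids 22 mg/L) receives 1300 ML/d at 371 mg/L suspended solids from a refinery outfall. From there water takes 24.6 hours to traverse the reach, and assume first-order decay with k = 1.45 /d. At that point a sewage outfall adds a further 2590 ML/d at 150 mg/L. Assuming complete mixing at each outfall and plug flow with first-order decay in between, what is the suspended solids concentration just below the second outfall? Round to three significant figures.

Mass balance: C = (13700·22.00 + 1300·371.0) / 15000 = 783700/15000 = 52.25 mg/L; combined flow 15000 ML/d.
First-order decay: C = 52.25·exp(−k·t) = 52.25·0.2262 = 11.82 mg/L.
At the second outfall, C = (15000·11.82 + 2590·150.0) / (15000 + 2590) = 32.17 mg/L.

32.2 mg/L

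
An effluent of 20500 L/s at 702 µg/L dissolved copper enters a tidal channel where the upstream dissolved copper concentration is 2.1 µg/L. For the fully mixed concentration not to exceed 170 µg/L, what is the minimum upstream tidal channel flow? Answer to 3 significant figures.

65000 L/s

Set C_mix = 170: (Q·2.100 + 20500·702.0) / (Q + 20500) = 170
→ Q = 20500·(702.0 − 170)/(170 − 2.100) = 64960 L/s.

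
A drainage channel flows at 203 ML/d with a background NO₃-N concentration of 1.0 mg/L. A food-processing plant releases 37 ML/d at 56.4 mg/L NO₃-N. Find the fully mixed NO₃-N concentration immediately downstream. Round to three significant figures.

9.54 mg/L

Mixed concentration C = ΣQC/ΣQ = (203.0·1.000 + 37.00·56.40) / 240.0 = 2290/240.0 = 9.541 mg/L.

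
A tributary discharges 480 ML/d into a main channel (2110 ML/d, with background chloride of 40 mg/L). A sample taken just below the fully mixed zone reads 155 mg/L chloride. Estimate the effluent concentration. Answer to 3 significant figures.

661 mg/L

Mass balance: 2110·40.00 + 480.0·Cₑ = 2590·155.0
→ Cₑ = (2590·155.0 − 2110·40.00) / 480.0 = 660.5 mg/L.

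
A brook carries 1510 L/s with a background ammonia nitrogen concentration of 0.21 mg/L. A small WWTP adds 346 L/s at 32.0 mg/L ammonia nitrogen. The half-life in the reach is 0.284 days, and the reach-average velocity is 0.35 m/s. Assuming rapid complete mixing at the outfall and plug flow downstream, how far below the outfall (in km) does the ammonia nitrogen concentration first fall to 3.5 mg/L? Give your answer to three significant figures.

6.96 km

Conservation of mass: C = (1510·0.2100 + 346.0·32.00) / 1856 = 11390/1856 = 6.136 mg/L.
Half-life 0.284 d → k = ln 2 / 0.284 = 2.441 d⁻¹.
Set 6.136·exp(−k·t) = 3.5 → t = ln(6.136/3.5)/k = 19880 s = 5.521 h.
Distance = v·t = 0.35·19880 = 6957 m = 6.957 km.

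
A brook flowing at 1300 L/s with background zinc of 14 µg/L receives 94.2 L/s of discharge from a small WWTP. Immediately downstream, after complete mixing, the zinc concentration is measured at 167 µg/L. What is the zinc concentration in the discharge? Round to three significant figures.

2280 µg/L

Mass balance: 1300·14.00 + 94.20·Cₑ = 1394·167.0
→ Cₑ = (1394·167.0 − 1300·14.00) / 94.20 = 2278 µg/L.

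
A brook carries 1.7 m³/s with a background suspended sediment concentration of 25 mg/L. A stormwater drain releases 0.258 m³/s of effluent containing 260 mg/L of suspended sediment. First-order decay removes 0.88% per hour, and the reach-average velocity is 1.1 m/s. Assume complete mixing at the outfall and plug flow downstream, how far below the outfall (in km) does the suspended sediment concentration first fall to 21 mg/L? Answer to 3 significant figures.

Flow-weighted average: C = (1.700·25.00 + 0.2580·260.0) / 1.958 = 109.6/1.958 = 55.97 mg/L.
0.88%/h lost → k = −ln(1 − 0.0088) = 0.008839 h⁻¹.
Set 55.97·exp(−k·t) = 21 → t = ln(55.97/21)/k = 399200 s = 110.9 h.
Distance = v·t = 1.1·399200 = 439200 m = 439.2 km.

439 km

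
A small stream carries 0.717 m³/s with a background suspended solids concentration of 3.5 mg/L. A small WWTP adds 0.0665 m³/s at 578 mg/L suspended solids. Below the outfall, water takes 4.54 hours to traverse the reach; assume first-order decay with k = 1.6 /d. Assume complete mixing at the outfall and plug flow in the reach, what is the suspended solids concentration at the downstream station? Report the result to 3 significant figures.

After mixing, C = (0.7170·3.500 + 0.06650·578.0) / 0.7835 = 40.95/0.7835 = 52.26 mg/L.
First-order decay: C = 52.26·exp(−k·t) = 52.26·0.7388 = 38.61 mg/L.

38.6 mg/L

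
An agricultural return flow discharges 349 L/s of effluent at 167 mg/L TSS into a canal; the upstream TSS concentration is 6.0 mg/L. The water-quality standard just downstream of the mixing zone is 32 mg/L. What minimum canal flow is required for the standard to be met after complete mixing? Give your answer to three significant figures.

Set C_mix = 32: (Q·6.000 + 349.0·167.0) / (Q + 349.0) = 32
→ Q = 349.0·(167.0 − 32)/(32 − 6.000) = 1812 L/s.

1810 L/s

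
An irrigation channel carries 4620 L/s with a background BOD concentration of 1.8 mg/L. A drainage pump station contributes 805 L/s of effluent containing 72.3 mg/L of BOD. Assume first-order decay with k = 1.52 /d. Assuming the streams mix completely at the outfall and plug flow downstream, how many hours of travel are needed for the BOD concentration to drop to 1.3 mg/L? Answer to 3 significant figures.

35.4 h

Mixed concentration C = ΣQC/ΣQ = (4620·1.800 + 805.0·72.30) / 5425 = 66520/5425 = 12.26 mg/L.
12.26·exp(−k·t) = 1.3 → t = ln(12.26/1.3)/k = 127600 s = 35.43 h.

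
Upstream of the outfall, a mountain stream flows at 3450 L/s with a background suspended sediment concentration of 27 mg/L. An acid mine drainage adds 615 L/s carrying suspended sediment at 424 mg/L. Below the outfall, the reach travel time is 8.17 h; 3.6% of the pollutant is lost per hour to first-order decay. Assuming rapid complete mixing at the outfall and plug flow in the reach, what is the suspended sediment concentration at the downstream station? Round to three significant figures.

64.5 mg/L

After mixing, C = (3450·27.00 + 615.0·424.0) / 4065 = 353900/4065 = 87.06 mg/L.
3.6%/h lost → k = −ln(1 − 0.036) = 0.03666 h⁻¹.
Decay over the reach: 87.06·exp(−kt) = 87.06·0.7412 = 64.53 mg/L.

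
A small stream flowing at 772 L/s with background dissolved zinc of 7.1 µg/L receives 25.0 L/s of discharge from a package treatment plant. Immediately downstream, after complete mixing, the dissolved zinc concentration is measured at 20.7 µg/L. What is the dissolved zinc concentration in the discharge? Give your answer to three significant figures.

441 µg/L

Mass balance: 772.0·7.100 + 25.00·Cₑ = 797.0·20.70
→ Cₑ = (797.0·20.70 − 772.0·7.100) / 25.00 = 440.7 µg/L.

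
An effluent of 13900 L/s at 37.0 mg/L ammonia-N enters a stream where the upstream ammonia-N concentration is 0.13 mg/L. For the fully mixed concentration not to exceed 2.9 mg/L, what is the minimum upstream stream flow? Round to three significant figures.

Set C_mix = 2.9: (Q·0.1300 + 13900·37.00) / (Q + 13900) = 2.9
→ Q = 13900·(37.00 − 2.9)/(2.9 − 0.1300) = 171100 L/s.

171000 L/s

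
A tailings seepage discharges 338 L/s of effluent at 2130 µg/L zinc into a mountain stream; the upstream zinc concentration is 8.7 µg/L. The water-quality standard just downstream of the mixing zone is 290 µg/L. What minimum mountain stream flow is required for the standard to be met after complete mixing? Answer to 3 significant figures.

Set C_mix = 290: (Q·8.700 + 338.0·2130) / (Q + 338.0) = 290
→ Q = 338.0·(2130 − 290)/(290 − 8.700) = 2211 L/s.

2210 L/s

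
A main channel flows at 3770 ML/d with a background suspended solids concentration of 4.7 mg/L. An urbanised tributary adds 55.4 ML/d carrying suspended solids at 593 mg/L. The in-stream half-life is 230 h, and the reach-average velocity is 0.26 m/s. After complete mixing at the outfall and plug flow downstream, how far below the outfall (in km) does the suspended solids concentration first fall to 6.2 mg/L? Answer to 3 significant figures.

235 km

After mixing, C = (3770·4.700 + 55.40·593.0) / 3825 = 50570/3825 = 13.22 mg/L.
Half-life 230 h → k = ln 2 / 230 = 0.003014 h⁻¹ = 0.07233 d⁻¹.
Set 13.22·exp(−k·t) = 6.2 → t = ln(13.22/6.2)/k = 904500 s = 251.2 h.
Distance = v·t = 0.26·904500 = 235200 m = 235.2 km.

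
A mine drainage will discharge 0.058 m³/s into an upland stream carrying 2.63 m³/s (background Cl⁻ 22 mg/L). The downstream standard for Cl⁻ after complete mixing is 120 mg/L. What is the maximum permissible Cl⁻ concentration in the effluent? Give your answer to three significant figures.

At the limit, (Qr·Cr + Qe·Cₑ)/(Qr + Qe) = 120:
Cₑ = (2.688·120 − 2.630·22.00) / 0.05800 = 4564 mg/L.

4560 mg/L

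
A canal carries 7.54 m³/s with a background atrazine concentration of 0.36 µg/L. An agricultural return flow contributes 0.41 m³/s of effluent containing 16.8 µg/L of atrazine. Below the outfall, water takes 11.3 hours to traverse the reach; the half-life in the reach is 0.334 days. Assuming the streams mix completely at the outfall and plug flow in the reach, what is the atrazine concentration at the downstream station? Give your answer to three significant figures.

Mass balance: C = (7.540·0.3600 + 0.4100·16.80) / 7.950 = 9.602/7.950 = 1.208 µg/L.
Half-life 0.334 d → k = ln 2 / 0.334 = 2.075 d⁻¹.
After decay, C = 1.208 × e^(−kt) = 1.208 × 0.3764 = 0.4546 µg/L.

0.455 µg/L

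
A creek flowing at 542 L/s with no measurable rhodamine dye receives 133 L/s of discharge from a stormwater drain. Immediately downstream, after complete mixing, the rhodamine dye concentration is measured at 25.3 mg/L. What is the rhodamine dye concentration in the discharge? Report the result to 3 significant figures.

Mass balance: 542.0·0 + 133.0·Cₑ = 675.0·25.30
→ Cₑ = (675.0·25.30 − 542.0·0) / 133.0 = 128.4 mg/L.

128 mg/L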